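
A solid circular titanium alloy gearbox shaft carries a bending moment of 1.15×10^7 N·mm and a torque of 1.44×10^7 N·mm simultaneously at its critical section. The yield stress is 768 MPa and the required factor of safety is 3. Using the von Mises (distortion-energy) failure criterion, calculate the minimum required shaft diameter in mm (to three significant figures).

d = 87.7 mm

σ_allow = σ_y/n = 768/3 = 256.0 MPa.
For a solid shaft σ_b = 32M/(πd³) and τ = 16T/(πd³), so the von Mises stress is σ' = (16/πd³)·√(4M²+3T²).
√(4M²+3T²) = √(4×(1.150×10^7)² + 3×(1.440×10^7)²) = 3.393×10^7 N·mm.
d³ = 16×3.393×10^7/(π×256.0) = 675000 mm³.
d = 87.72 mm.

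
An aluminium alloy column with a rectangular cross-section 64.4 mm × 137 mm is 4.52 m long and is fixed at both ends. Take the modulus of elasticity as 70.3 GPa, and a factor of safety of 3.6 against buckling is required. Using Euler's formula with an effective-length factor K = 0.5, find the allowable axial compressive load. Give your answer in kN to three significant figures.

Buckling occurs about the weak axis: I_min = h·b³/12 = 137×64.4³/12 = 3.049×10^6 mm⁴ (b = 64.4 mm is the smaller dimension).
Effective length L_e = KL = 0.5×4.52 m = 2260 mm.
Euler critical load P_cr = π²EI/L_e² = π²×70300×3.049×10^6/2260² = 414200 N.
P_allow = P_cr/n = 414200/3.6 = 115100 N.

P_allow = 115 kN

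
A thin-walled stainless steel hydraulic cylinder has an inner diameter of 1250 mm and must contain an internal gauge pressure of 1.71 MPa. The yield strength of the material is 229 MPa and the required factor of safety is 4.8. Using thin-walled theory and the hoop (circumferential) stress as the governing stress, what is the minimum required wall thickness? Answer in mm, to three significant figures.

t = 22.4 mm

σ_allow = 229/4.8 = 47.71 MPa.
Hoop stress σ_h = pD/(2t), so t = pD/(2σ_allow) = 1.71×1250/(2×47.71) = 22.40 mm.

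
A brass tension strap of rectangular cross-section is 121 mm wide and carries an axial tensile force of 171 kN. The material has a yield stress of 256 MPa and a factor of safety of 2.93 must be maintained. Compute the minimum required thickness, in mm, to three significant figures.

σ_allow = 256/2.93 = 87.37 MPa.
Required area A = F/σ_allow = 171000/87.37 = 1957 mm².
t = A/w = 1957/121 = 16.17 mm.

t = 16.2 mm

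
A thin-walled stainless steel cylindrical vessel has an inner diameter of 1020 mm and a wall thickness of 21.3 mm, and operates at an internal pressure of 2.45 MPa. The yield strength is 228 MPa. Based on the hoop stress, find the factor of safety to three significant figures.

n = 3.89

σ_h = pD/(2t) = 2.45×1020/(2×21.3) = 58.66 MPa.
n = 228/58.66 = 3.887.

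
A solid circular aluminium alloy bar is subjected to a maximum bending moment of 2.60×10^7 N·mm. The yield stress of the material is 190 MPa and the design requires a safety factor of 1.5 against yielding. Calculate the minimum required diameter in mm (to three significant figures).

σ_allow = 190/1.5 = 126.7 MPa.
For a solid circular section σ = 32M/(πd³), so d³ = 32M/(π σ_allow) = 32×2.6000×10^7/(π×126.7) = 2.091×10^6 mm³.
d = 127.9 mm.

d = 128 mm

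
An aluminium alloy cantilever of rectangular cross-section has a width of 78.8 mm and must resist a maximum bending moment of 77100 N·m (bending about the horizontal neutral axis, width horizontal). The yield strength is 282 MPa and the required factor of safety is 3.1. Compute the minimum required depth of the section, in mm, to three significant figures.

σ_allow = 282/3.1 = 90.97 MPa.
For a rectangular section σ = 6M/(bh²), so h² = 6M/(b σ_allow) = 6×7.7100×10^7/(78.8×90.97) = 64530 mm².
h = 254.0 mm.

h = 254 mm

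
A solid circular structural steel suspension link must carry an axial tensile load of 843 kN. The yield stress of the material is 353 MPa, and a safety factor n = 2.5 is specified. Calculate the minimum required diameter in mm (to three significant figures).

d = 87.2 mm

Allowable stress σ_allow = 353/2.5 = 141.2 MPa.
Required area A = F/σ_allow = 843000/141.2 = 5970 mm².
A = πd²/4 → d = √(4A/π) = 87.19 mm.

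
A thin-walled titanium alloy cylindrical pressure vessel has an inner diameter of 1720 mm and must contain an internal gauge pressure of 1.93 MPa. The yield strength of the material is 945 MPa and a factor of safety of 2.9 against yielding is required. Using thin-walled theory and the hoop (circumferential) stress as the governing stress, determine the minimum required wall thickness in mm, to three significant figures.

t = 5.09 mm

σ_allow = 945/2.9 = 325.9 MPa.
Hoop stress σ_h = pD/(2t), so t = pD/(2σ_allow) = 1.93×1720/(2×325.9) = 5.094 mm.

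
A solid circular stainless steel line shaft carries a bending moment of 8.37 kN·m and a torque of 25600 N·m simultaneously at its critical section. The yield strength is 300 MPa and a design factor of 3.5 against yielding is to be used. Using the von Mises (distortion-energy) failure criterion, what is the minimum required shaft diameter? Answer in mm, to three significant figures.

d = 141 mm

σ_allow = σ_y/n = 300/3.5 = 85.71 MPa.
For a solid shaft σ_b = 32M/(πd³) and τ = 16T/(πd³), so the von Mises stress is σ' = (16/πd³)·√(4M²+3T²).
√(4M²+3T²) = √(4×(8.370×10^6)² + 3×(2.560×10^7)²) = 4.740×10^7 N·mm.
d³ = 16×4.740×10^7/(π×85.71) = 2.816×10^6 mm³.
d = 141.2 mm.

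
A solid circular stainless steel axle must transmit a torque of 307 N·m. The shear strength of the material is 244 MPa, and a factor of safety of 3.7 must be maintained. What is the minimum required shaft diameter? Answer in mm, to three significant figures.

d = 28.7 mm

Allowable shear stress τ_allow = 244/3.7 = 65.95 MPa.
For a solid shaft τ = 16T/(πd³), so d³ = 16T/(π τ_allow) = 16×307000/(π×65.95) = 23710 mm³.
d = (23710)^(1/3) = 28.73 mm.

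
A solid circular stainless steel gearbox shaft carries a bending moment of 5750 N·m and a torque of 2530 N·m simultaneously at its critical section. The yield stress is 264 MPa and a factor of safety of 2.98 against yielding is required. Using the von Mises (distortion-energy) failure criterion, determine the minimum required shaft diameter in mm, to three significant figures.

σ_allow = σ_y/n = 264/2.98 = 88.59 MPa.
For a solid shaft σ_b = 32M/(πd³) and τ = 16T/(πd³), so the von Mises stress is σ' = (16/πd³)·√(4M²+3T²).
√(4M²+3T²) = √(4×(5.750×10^6)² + 3×(2.530×10^6)²) = 1.231×10^7 N·mm.
d³ = 16×1.231×10^7/(π×88.59) = 707500 mm³.
d = 89.11 mm.

d = 89.1 mm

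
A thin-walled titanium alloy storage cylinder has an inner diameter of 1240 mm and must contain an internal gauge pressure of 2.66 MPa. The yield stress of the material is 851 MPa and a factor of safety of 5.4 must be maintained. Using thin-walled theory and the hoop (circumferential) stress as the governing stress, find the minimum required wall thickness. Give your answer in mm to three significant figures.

t = 10.5 mm

σ_allow = 851/5.4 = 157.6 MPa.
Hoop stress σ_h = pD/(2t), so t = pD/(2σ_allow) = 2.66×1240/(2×157.6) = 10.46 mm.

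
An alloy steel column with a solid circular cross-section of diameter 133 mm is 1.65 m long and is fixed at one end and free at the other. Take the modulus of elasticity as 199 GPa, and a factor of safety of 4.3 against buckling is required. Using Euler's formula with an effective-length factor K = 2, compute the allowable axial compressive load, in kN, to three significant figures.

I = πd⁴/64 = π×133⁴/64 = 1.536×10^7 mm⁴.
Effective length L_e = KL = 2×1.65 m = 3300 mm.
Euler critical load P_cr = π²EI/L_e² = π²×199000×1.536×10^7/3300² = 2.770×10^6 N.
P_allow = P_cr/n = 2.770×10^6/4.3 = 644200 N.

P_allow = 644 kN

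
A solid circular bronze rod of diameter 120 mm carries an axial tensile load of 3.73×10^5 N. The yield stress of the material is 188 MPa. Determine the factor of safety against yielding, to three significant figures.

A = πd²/4 = 11310 mm².
σ = F/A = 373000/11310 = 32.98 MPa.
n = 188/32.98 = 5.700.

n = 5.70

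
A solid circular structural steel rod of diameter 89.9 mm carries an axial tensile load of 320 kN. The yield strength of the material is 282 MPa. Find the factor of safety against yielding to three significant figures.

n = 5.59

A = πd²/4 = 6348 mm².
σ = F/A = 320000/6348 = 50.41 MPa.
n = 282/50.41 = 5.594.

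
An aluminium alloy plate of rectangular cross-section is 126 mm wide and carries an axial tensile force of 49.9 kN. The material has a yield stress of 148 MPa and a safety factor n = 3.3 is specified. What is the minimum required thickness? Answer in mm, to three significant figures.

t = 8.83 mm

σ_allow = 148/3.3 = 44.85 MPa.
Required area A = F/σ_allow = 49900/44.85 = 1113 mm².
t = A/w = 1113/126 = 8.830 mm.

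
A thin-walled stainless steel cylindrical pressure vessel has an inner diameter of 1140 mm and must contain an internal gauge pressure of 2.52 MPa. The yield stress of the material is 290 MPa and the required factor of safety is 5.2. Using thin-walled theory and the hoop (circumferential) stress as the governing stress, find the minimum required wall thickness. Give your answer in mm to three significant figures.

t = 25.8 mm

σ_allow = 290/5.2 = 55.77 MPa.
Hoop stress σ_h = pD/(2t), so t = pD/(2σ_allow) = 2.52×1140/(2×55.77) = 25.76 mm.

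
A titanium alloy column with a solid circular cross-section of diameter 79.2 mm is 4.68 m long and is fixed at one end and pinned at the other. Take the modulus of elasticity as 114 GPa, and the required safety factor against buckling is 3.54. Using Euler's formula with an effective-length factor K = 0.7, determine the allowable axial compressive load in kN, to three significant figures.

P_allow = 57.2 kN

I = πd⁴/64 = π×79.2⁴/64 = 1.931×10^6 mm⁴.
Effective length L_e = KL = 0.7×4.68 m = 3276 mm.
Euler critical load P_cr = π²EI/L_e² = π²×114000×1.931×10^6/3276² = 202500 N.
P_allow = P_cr/n = 202500/3.54 = 57200 N.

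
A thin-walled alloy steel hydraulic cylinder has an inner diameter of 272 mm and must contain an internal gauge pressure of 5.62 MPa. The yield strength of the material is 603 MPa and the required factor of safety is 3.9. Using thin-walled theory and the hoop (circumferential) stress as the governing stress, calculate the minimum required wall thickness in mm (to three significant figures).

t = 4.94 mm

σ_allow = 603/3.9 = 154.6 MPa.
Hoop stress σ_h = pD/(2t), so t = pD/(2σ_allow) = 5.62×272/(2×154.6) = 4.943 mm.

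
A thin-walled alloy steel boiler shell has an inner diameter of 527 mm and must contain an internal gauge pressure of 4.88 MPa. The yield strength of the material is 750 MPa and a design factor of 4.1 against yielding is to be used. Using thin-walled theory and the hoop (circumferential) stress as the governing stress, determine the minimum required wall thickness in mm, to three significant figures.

σ_allow = 750/4.1 = 182.9 MPa.
Hoop stress σ_h = pD/(2t), so t = pD/(2σ_allow) = 4.88×527/(2×182.9) = 7.029 mm.

t = 7.03 mm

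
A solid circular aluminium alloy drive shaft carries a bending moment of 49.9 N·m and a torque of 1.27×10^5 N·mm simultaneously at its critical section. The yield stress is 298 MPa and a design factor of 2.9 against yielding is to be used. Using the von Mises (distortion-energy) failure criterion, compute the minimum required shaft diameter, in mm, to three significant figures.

d = 22.9 mm

σ_allow = σ_y/n = 298/2.9 = 102.8 MPa.
For a solid shaft σ_b = 32M/(πd³) and τ = 16T/(πd³), so the von Mises stress is σ' = (16/πd³)·√(4M²+3T²).
√(4M²+3T²) = √(4×(49900)² + 3×(127000)²) = 241600 N·mm.
d³ = 16×241600/(π×102.8) = 11970 mm³.
d = 22.88 mm.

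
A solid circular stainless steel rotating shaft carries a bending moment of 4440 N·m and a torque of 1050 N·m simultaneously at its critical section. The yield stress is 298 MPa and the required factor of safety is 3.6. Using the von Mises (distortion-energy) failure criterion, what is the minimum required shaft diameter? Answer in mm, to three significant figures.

d = 82.3 mm

σ_allow = σ_y/n = 298/3.6 = 82.78 MPa.
For a solid shaft σ_b = 32M/(πd³) and τ = 16T/(πd³), so the von Mises stress is σ' = (16/πd³)·√(4M²+3T²).
√(4M²+3T²) = √(4×(4.440×10^6)² + 3×(1.050×10^6)²) = 9.064×10^6 N·mm.
d³ = 16×9.064×10^6/(π×82.78) = 557700 mm³.
d = 82.31 mm.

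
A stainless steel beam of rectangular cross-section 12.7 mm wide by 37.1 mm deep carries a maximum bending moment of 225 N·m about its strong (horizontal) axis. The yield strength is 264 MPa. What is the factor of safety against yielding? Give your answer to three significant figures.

Section modulus S = bh²/6 = 12.7×37.1²/6 = 2913 mm³.
σ = M/S = 225000/2913 = 77.23 MPa.
n = 264/77.23 = 3.418.

n = 3.42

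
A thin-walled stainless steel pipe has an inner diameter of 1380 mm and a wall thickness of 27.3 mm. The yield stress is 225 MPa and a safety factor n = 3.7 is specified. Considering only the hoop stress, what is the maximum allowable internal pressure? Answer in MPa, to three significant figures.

p_allow = 2.41 MPa

σ_allow = 225/3.7 = 60.81 MPa.
σ_h = pD/(2t) → p_allow = 2σ_allow t/D = 2×60.81×27.3/1380 = 2.406 MPa.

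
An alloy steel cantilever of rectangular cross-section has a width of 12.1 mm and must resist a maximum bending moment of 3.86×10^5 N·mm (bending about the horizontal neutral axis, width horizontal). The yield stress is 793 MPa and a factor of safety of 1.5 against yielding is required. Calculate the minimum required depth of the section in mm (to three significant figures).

σ_allow = 793/1.5 = 528.7 MPa.
For a rectangular section σ = 6M/(bh²), so h² = 6M/(b σ_allow) = 6×386000/(12.1×528.7) = 362.1 mm².
h = 19.03 mm.

h = 19.0 mm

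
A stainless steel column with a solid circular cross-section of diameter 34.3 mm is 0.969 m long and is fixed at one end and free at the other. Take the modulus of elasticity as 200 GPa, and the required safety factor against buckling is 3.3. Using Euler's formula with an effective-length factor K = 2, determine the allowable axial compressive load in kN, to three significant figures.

I = πd⁴/64 = π×34.3⁴/64 = 67940 mm⁴.
Effective length L_e = KL = 2×0.969 m = 1938 mm.
Euler critical load P_cr = π²EI/L_e² = π²×200000×67940/1938² = 35710 N.
P_allow = P_cr/n = 35710/3.3 = 10820 N.

P_allow = 10.8 kN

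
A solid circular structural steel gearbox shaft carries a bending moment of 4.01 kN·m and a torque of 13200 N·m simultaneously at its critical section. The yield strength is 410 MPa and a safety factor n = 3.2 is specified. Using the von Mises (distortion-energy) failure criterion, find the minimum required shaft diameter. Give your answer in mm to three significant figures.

σ_allow = σ_y/n = 410/3.2 = 128.1 MPa.
For a solid shaft σ_b = 32M/(πd³) and τ = 16T/(πd³), so the von Mises stress is σ' = (16/πd³)·√(4M²+3T²).
√(4M²+3T²) = √(4×(4.010×10^6)² + 3×(1.320×10^7)²) = 2.423×10^7 N·mm.
d³ = 16×2.423×10^7/(π×128.1) = 963100 mm³.
d = 98.75 mm.

d = 98.8 mm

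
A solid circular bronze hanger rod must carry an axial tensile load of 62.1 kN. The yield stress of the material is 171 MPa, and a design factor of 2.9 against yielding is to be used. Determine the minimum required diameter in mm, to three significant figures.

d = 36.6 mm

Allowable stress σ_allow = 171/2.9 = 58.97 MPa.
Required area A = F/σ_allow = 62100/58.97 = 1053 mm².
A = πd²/4 → d = √(4A/π) = 36.62 mm.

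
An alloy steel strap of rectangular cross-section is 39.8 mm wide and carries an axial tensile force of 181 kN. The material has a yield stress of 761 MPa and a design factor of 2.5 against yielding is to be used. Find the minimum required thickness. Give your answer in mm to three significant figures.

t = 14.9 mm

σ_allow = 761/2.5 = 304.4 MPa.
Required area A = F/σ_allow = 181000/304.4 = 594.6 mm².
t = A/w = 594.6/39.8 = 14.94 mm.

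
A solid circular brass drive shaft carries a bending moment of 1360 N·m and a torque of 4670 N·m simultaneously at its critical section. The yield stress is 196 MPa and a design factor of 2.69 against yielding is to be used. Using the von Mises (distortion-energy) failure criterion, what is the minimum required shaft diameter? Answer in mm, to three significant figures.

σ_allow = σ_y/n = 196/2.69 = 72.86 MPa.
For a solid shaft σ_b = 32M/(πd³) and τ = 16T/(πd³), so the von Mises stress is σ' = (16/πd³)·√(4M²+3T²).
√(4M²+3T²) = √(4×(1.360×10^6)² + 3×(4.670×10^6)²) = 8.534×10^6 N·mm.
d³ = 16×8.534×10^6/(π×72.86) = 596500 mm³.
d = 84.18 mm.

d = 84.2 mm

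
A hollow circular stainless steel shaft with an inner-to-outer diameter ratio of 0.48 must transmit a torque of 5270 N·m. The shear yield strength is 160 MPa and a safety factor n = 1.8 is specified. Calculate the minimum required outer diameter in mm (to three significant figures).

d_o = 68.3 mm

τ_allow = 160/1.8 = 88.89 MPa.
For a hollow shaft τ = 16T/[πd_o³(1−k⁴)] with k = 0.48, so 1−k⁴ = 0.9469.
d_o³ = 16T/[π τ_allow (1−k⁴)] = 16×5270000/(π×88.89×0.9469) = 318900 mm³.
d_o = 68.32 mm.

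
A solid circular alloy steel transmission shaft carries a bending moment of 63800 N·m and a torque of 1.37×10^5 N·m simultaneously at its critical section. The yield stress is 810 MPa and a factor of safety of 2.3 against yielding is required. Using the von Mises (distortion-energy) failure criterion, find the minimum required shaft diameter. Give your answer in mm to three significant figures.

σ_allow = σ_y/n = 810/2.3 = 352.2 MPa.
For a solid shaft σ_b = 32M/(πd³) and τ = 16T/(πd³), so the von Mises stress is σ' = (16/πd³)·√(4M²+3T²).
√(4M²+3T²) = √(4×(6.380×10^7)² + 3×(1.370×10^8)²) = 2.694×10^8 N·mm.
d³ = 16×2.694×10^8/(π×352.2) = 3.896×10^6 mm³.
d = 157.4 mm.

d = 157 mm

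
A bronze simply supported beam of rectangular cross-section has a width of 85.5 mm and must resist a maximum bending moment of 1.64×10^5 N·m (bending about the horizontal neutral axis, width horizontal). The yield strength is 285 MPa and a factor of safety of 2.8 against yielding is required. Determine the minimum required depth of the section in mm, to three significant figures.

h = 336 mm

σ_allow = 285/2.8 = 101.8 MPa.
For a rectangular section σ = 6M/(bh²), so h² = 6M/(b σ_allow) = 6×1.6400×10^8/(85.5×101.8) = 113100 mm².
h = 336.3 mm.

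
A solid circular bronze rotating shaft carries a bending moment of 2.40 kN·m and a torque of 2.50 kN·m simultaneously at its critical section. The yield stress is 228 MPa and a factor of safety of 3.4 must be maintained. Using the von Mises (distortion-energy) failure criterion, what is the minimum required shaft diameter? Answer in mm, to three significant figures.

d = 78.9 mm

σ_allow = σ_y/n = 228/3.4 = 67.06 MPa.
For a solid shaft σ_b = 32M/(πd³) and τ = 16T/(πd³), so the von Mises stress is σ' = (16/πd³)·√(4M²+3T²).
√(4M²+3T²) = √(4×(2.400×10^6)² + 3×(2.500×10^6)²) = 6.465×10^6 N·mm.
d³ = 16×6.465×10^6/(π×67.06) = 491000 mm³.
d = 78.89 mm.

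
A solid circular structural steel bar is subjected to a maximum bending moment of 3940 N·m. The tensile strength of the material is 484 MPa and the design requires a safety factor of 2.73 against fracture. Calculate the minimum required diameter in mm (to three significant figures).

σ_allow = 484/2.73 = 177.3 MPa.
For a solid circular section σ = 32M/(πd³), so d³ = 32M/(π σ_allow) = 32×3940000/(π×177.3) = 226400 mm³.
d = 60.94 mm.

d = 60.9 mm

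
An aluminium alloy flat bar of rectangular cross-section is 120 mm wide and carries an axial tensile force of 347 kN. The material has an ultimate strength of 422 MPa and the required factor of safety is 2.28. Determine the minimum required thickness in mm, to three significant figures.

σ_allow = 422/2.28 = 185.1 MPa.
Required area A = F/σ_allow = 347000/185.1 = 1875 mm².
t = A/w = 1875/120 = 15.62 mm.

t = 15.6 mm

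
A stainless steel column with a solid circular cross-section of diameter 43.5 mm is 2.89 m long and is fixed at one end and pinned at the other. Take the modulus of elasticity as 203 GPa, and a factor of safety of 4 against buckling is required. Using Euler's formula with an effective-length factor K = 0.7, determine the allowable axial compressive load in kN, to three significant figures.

I = πd⁴/64 = π×43.5⁴/64 = 175800 mm⁴.
Effective length L_e = KL = 0.7×2.89 m = 2023 mm.
Euler critical load P_cr = π²EI/L_e² = π²×203000×175800/2023² = 86050 N.
P_allow = P_cr/n = 86050/4 = 21510 N.

P_allow = 21.5 kN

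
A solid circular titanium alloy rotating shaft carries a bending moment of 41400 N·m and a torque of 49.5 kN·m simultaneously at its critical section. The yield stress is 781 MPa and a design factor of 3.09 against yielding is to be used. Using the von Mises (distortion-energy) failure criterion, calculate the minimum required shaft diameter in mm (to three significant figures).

σ_allow = σ_y/n = 781/3.09 = 252.8 MPa.
For a solid shaft σ_b = 32M/(πd³) and τ = 16T/(πd³), so the von Mises stress is σ' = (16/πd³)·√(4M²+3T²).
√(4M²+3T²) = √(4×(4.140×10^7)² + 3×(4.950×10^7)²) = 1.192×10^8 N·mm.
d³ = 16×1.192×10^8/(π×252.8) = 2.402×10^6 mm³.
d = 133.9 mm.

d = 134 mm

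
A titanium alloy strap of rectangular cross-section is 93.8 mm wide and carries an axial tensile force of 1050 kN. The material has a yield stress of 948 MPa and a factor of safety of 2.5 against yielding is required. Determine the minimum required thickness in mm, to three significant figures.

t = 29.5 mm

σ_allow = 948/2.5 = 379.2 MPa.
Required area A = F/σ_allow = 1050000/379.2 = 2769 mm².
t = A/w = 2769/93.8 = 29.52 mm.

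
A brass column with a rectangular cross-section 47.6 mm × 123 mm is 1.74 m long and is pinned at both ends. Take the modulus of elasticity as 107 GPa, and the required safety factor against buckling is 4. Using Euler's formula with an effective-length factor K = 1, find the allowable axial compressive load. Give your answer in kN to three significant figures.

P_allow = 96.4 kN

Buckling occurs about the weak axis: I_min = h·b³/12 = 123×47.6³/12 = 1.105×10^6 mm⁴ (b = 47.6 mm is the smaller dimension).
Effective length L_e = KL = 1×1.74 m = 1740 mm.
Euler critical load P_cr = π²EI/L_e² = π²×107000×1.105×10^6/1740² = 385600 N.
P_allow = P_cr/n = 385600/4 = 96400 N.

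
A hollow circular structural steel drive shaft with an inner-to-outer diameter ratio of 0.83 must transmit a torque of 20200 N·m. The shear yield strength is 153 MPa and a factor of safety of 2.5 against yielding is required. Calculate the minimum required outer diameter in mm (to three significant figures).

τ_allow = 153/2.5 = 61.20 MPa.
For a hollow shaft τ = 16T/[πd_o³(1−k⁴)] with k = 0.83, so 1−k⁴ = 0.5254.
d_o³ = 16T/[π τ_allow (1−k⁴)] = 16×2.0200×10^7/(π×61.20×0.5254) = 3.199×10^6 mm³.
d_o = 147.4 mm.

d_o = 147 mm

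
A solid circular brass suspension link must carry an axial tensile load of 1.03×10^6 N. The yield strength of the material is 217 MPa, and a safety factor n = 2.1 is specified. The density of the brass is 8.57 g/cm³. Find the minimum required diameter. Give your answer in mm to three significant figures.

Allowable stress σ_allow = 217/2.1 = 103.3 MPa.
Required area A = F/σ_allow = 1030000/103.3 = 9968 mm².
A = πd²/4 → d = √(4A/π) = 112.7 mm.

d = 113 mm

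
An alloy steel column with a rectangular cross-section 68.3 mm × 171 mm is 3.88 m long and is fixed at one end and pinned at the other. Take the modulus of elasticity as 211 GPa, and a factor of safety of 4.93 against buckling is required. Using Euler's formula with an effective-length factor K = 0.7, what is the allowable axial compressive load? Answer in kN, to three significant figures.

P_allow = 260 kN

Buckling occurs about the weak axis: I_min = h·b³/12 = 171×68.3³/12 = 4.540×10^6 mm⁴ (b = 68.3 mm is the smaller dimension).
Effective length L_e = KL = 0.7×3.88 m = 2716 mm.
Euler critical load P_cr = π²EI/L_e² = π²×211000×4.540×10^6/2716² = 1.282×10^6 N.
P_allow = P_cr/n = 1.282×10^6/4.93 = 260000 N.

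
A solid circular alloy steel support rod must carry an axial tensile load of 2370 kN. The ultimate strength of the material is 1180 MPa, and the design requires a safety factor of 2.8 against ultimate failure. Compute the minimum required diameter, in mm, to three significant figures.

Allowable stress σ_allow = 1180/2.8 = 421.4 MPa.
Required area A = F/σ_allow = 2370000/421.4 = 5624 mm².
A = πd²/4 → d = √(4A/π) = 84.62 mm.

d = 84.6 mm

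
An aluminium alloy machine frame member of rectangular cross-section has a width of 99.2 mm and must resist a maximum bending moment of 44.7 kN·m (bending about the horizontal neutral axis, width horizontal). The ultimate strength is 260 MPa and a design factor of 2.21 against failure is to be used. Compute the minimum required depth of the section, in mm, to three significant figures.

σ_allow = 260/2.21 = 117.6 MPa.
For a rectangular section σ = 6M/(bh²), so h² = 6M/(b σ_allow) = 6×4.4700×10^7/(99.2×117.6) = 22980 mm².
h = 151.6 mm.

h = 152 mm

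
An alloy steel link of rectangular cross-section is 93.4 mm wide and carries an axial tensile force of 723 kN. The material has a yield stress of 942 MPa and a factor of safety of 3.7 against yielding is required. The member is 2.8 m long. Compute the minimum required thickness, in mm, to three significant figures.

t = 30.4 mm

σ_allow = 942/3.7 = 254.6 MPa.
Required area A = F/σ_allow = 723000/254.6 = 2840 mm².
t = A/w = 2840/93.4 = 30.40 mm.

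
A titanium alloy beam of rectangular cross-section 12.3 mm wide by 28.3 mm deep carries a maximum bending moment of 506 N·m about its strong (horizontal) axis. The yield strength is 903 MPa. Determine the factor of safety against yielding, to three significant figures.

Section modulus S = bh²/6 = 12.3×28.3²/6 = 1642 mm³.
σ = M/S = 506000/1642 = 308.2 MPa.
n = 903/308.2 = 2.930.

n = 2.93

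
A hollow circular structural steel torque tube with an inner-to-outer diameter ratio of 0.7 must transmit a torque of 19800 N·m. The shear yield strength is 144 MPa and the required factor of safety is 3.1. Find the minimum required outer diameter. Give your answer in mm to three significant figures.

d_o = 142 mm

τ_allow = 144/3.1 = 46.45 MPa.
For a hollow shaft τ = 16T/[πd_o³(1−k⁴)] with k = 0.7, so 1−k⁴ = 0.7599.
d_o³ = 16T/[π τ_allow (1−k⁴)] = 16×1.9800×10^7/(π×46.45×0.7599) = 2.857×10^6 mm³.
d_o = 141.9 mm.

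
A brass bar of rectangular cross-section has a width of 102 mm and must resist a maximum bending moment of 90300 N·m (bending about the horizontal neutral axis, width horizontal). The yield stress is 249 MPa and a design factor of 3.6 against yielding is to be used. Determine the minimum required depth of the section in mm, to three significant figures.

σ_allow = 249/3.6 = 69.17 MPa.
For a rectangular section σ = 6M/(bh²), so h² = 6M/(b σ_allow) = 6×9.0300×10^7/(102×69.17) = 76800 mm².
h = 277.1 mm.

h = 277 mm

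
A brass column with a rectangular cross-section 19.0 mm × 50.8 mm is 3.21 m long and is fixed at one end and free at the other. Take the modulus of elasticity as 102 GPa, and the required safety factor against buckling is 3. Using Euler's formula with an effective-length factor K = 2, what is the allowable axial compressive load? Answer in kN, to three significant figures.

P_allow = 0.236 kN

Buckling occurs about the weak axis: I_min = h·b³/12 = 50.8×19.0³/12 = 29040 mm⁴ (b = 19.0 mm is the smaller dimension).
Effective length L_e = KL = 2×3.21 m = 6420 mm.
Euler critical load P_cr = π²EI/L_e² = π²×102000×29040/6420² = 709.2 N.
P_allow = P_cr/n = 709.2/3 = 236.4 N.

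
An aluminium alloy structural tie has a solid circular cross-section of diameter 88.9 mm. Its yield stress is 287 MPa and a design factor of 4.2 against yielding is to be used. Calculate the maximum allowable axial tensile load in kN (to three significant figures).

σ_allow = 287/4.2 = 68.33 MPa.
A = πd²/4 = π×88.9²/4 = 6207 mm².
F_allow = σ_allow × A = 68.33×6207 = 424200 N.

F_allow = 424 kN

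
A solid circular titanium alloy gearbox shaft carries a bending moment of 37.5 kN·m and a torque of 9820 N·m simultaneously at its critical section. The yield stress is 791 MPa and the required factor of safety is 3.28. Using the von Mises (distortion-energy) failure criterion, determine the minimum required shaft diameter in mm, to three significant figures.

σ_allow = σ_y/n = 791/3.28 = 241.2 MPa.
For a solid shaft σ_b = 32M/(πd³) and τ = 16T/(πd³), so the von Mises stress is σ' = (16/πd³)·√(4M²+3T²).
√(4M²+3T²) = √(4×(3.750×10^7)² + 3×(9.820×10^6)²) = 7.690×10^7 N·mm.
d³ = 16×7.690×10^7/(π×241.2) = 1.624×10^6 mm³.
d = 117.5 mm.

d = 118 mm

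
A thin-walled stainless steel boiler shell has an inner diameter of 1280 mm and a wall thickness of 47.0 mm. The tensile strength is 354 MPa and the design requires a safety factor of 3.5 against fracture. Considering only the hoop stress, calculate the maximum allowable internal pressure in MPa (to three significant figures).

σ_allow = 354/3.5 = 101.1 MPa.
σ_h = pD/(2t) → p_allow = 2σ_allow t/D = 2×101.1×47.0/1280 = 7.428 MPa.

p_allow = 7.43 MPa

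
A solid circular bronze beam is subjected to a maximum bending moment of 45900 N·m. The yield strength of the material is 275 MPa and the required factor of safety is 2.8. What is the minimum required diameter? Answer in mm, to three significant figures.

σ_allow = 275/2.8 = 98.21 MPa.
For a solid circular section σ = 32M/(πd³), so d³ = 32M/(π σ_allow) = 32×4.5900×10^7/(π×98.21) = 4.760×10^6 mm³.
d = 168.2 mm.

d = 168 mm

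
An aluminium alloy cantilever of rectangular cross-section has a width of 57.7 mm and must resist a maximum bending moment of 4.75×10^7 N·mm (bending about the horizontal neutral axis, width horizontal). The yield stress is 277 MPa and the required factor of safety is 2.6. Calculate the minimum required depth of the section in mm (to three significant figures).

h = 215 mm

σ_allow = 277/2.6 = 106.5 MPa.
For a rectangular section σ = 6M/(bh²), so h² = 6M/(b σ_allow) = 6×4.7500×10^7/(57.7×106.5) = 46360 mm².
h = 215.3 mm.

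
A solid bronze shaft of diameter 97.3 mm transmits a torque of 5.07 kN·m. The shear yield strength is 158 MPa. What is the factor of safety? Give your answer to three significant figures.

τ = 16T/(πd³) = 16×5070000/(π×97.3³) = 28.03 MPa.
n = τ_limit/τ = 158/28.03 = 5.637.

n = 5.64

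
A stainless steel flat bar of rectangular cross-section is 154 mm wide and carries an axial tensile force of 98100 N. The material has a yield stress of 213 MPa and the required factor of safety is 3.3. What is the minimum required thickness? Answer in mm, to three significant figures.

t = 9.87 mm

σ_allow = 213/3.3 = 64.55 MPa.
Required area A = F/σ_allow = 98100/64.55 = 1520 mm².
t = A/w = 1520/154 = 9.869 mm.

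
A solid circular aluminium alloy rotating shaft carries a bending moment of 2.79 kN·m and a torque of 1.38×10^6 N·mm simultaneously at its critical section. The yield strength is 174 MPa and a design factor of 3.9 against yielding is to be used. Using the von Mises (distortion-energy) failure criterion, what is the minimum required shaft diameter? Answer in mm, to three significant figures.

d = 88.5 mm

σ_allow = σ_y/n = 174/3.9 = 44.62 MPa.
For a solid shaft σ_b = 32M/(πd³) and τ = 16T/(πd³), so the von Mises stress is σ' = (16/πd³)·√(4M²+3T²).
√(4M²+3T²) = √(4×(2.790×10^6)² + 3×(1.380×10^6)²) = 6.070×10^6 N·mm.
d³ = 16×6.070×10^6/(π×44.62) = 692900 mm³.
d = 88.49 mm.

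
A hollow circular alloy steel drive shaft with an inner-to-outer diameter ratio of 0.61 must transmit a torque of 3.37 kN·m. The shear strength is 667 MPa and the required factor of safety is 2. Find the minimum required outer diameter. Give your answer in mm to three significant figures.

τ_allow = 667/2 = 333.5 MPa.
For a hollow shaft τ = 16T/[πd_o³(1−k⁴)] with k = 0.61, so 1−k⁴ = 0.8615.
d_o³ = 16T/[π τ_allow (1−k⁴)] = 16×3370000/(π×333.5×0.8615) = 59730 mm³.
d_o = 39.09 mm.

d_o = 39.1 mm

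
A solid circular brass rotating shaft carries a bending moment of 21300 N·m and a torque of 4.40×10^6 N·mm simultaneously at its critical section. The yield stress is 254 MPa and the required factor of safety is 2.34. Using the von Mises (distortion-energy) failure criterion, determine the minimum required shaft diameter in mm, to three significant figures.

d = 127 mm

σ_allow = σ_y/n = 254/2.34 = 108.5 MPa.
For a solid shaft σ_b = 32M/(πd³) and τ = 16T/(πd³), so the von Mises stress is σ' = (16/πd³)·√(4M²+3T²).
√(4M²+3T²) = √(4×(2.130×10^7)² + 3×(4.400×10^6)²) = 4.328×10^7 N·mm.
d³ = 16×4.328×10^7/(π×108.5) = 2.030×10^6 mm³.
d = 126.6 mm.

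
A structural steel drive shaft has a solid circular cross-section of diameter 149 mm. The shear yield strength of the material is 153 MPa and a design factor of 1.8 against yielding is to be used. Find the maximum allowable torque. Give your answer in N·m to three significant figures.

T_allow = 55200 N·m

τ_allow = 153/1.8 = 85.00 MPa.
For a solid shaft T_allow = τ_allow·πd³/16; πd³/16 = π×149³/16 = 649500 mm³.
T_allow = 85.00×649500 = 5.521×10^7 N·mm = 55210 N·m.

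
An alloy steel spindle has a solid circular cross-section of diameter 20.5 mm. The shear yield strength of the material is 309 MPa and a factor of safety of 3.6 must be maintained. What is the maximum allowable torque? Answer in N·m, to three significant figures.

T_allow = 145 N·m

τ_allow = 309/3.6 = 85.83 MPa.
For a solid shaft T_allow = τ_allow·πd³/16; πd³/16 = π×20.5³/16 = 1692 mm³.
T_allow = 85.83×1692 = 145200 N·mm = 145.2 N·m.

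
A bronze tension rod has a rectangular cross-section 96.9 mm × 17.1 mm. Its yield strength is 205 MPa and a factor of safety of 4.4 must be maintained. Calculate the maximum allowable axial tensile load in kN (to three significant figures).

σ_allow = 205/4.4 = 46.59 MPa.
A = 96.9×17.1 = 1657 mm².
F_allow = σ_allow × A = 46.59×1657 = 77200 N.

F_allow = 77.2 kN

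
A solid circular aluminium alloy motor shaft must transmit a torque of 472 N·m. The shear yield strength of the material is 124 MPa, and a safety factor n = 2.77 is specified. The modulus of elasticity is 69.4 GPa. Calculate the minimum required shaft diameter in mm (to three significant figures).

d = 37.7 mm

Allowable shear stress τ_allow = 124/2.77 = 44.77 MPa.
For a solid shaft τ = 16T/(πd³), so d³ = 16T/(π τ_allow) = 16×472000/(π×44.77) = 53700 mm³.
d = (53700)^(1/3) = 37.73 mm.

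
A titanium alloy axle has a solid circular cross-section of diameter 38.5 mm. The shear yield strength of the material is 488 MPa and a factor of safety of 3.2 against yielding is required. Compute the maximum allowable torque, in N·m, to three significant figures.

τ_allow = 488/3.2 = 152.5 MPa.
For a solid shaft T_allow = τ_allow·πd³/16; πd³/16 = π×38.5³/16 = 11210 mm³.
T_allow = 152.5×11210 = 1.709×10^6 N·mm = 1709 N·m.

T_allow = 1710 N·m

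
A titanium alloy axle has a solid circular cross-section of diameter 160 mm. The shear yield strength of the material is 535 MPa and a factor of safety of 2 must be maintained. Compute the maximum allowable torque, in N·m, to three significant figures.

τ_allow = 535/2 = 267.5 MPa.
For a solid shaft T_allow = τ_allow·πd³/16; πd³/16 = π×160³/16 = 804200 mm³.
T_allow = 267.5×804200 = 2.151×10^8 N·mm = 215100 N·m.

T_allow = 2.15×10^5 N·m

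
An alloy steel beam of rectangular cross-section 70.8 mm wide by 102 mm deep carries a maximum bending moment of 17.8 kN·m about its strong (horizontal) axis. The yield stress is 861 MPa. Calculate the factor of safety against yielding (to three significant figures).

n = 5.94

Section modulus S = bh²/6 = 70.8×102²/6 = 122800 mm³.
σ = M/S = 1.7800×10^7/122800 = 145.0 MPa.
n = 861/145.0 = 5.938.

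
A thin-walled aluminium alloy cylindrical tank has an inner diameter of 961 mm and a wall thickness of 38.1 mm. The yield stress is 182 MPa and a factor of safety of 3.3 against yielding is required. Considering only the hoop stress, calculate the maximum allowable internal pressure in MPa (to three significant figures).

σ_allow = 182/3.3 = 55.15 MPa.
σ_h = pD/(2t) → p_allow = 2σ_allow t/D = 2×55.15×38.1/961 = 4.373 MPa.

p_allow = 4.37 MPa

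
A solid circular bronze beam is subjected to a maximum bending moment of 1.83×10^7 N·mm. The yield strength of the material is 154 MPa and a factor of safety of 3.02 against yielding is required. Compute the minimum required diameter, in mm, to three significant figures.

σ_allow = 154/3.02 = 50.99 MPa.
For a solid circular section σ = 32M/(πd³), so d³ = 32M/(π σ_allow) = 32×1.8300×10^7/(π×50.99) = 3.655×10^6 mm³.
d = 154.0 mm.

d = 154 mm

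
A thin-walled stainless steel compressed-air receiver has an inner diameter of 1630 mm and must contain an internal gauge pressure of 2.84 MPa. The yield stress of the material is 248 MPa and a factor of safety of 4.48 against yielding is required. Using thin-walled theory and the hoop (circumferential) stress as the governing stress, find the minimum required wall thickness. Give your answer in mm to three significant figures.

σ_allow = 248/4.48 = 55.36 MPa.
Hoop stress σ_h = pD/(2t), so t = pD/(2σ_allow) = 2.84×1630/(2×55.36) = 41.81 mm.

t = 41.8 mm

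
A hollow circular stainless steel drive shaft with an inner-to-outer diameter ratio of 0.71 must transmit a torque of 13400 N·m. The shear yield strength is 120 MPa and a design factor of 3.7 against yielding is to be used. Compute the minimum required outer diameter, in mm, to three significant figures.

τ_allow = 120/3.7 = 32.43 MPa.
For a hollow shaft τ = 16T/[πd_o³(1−k⁴)] with k = 0.71, so 1−k⁴ = 0.7459.
d_o³ = 16T/[π τ_allow (1−k⁴)] = 16×1.3400×10^7/(π×32.43×0.7459) = 2.821×10^6 mm³.
d_o = 141.3 mm.

d_o = 141 mm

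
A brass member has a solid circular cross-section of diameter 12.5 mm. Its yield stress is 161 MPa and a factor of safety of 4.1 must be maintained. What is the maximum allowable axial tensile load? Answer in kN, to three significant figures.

F_allow = 4.82 kN

σ_allow = 161/4.1 = 39.27 MPa.
A = πd²/4 = π×12.5²/4 = 122.7 mm².
F_allow = σ_allow × A = 39.27×122.7 = 4819 N.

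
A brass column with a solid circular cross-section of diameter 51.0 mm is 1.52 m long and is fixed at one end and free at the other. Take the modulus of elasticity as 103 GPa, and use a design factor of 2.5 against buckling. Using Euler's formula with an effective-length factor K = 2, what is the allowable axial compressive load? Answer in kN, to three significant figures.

I = πd⁴/64 = π×51.0⁴/64 = 332100 mm⁴.
Effective length L_e = KL = 2×1.52 m = 3040 mm.
Euler critical load P_cr = π²EI/L_e² = π²×103000×332100/3040² = 36530 N.
P_allow = P_cr/n = 36530/2.5 = 14610 N.

P_allow = 14.6 kN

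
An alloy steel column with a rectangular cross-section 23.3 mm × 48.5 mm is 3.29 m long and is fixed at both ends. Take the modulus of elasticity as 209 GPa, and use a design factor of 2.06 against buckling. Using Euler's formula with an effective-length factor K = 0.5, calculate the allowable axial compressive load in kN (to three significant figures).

Buckling occurs about the weak axis: I_min = h·b³/12 = 48.5×23.3³/12 = 51120 mm⁴ (b = 23.3 mm is the smaller dimension).
Effective length L_e = KL = 0.5×3.29 m = 1645 mm.
Euler critical load P_cr = π²EI/L_e² = π²×209000×51120/1645² = 38970 N.
P_allow = P_cr/n = 38970/2.06 = 18920 N.

P_allow = 18.9 kN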